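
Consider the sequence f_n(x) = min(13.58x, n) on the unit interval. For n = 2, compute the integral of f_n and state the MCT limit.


f(x) = 13.58x on [0,1]; f_n(x) = min(13.58x, n). At n = 2:
Step 1: f(x) reaches 2 at x = 2/13.58 = 0.147275
Step 2: integral(f_2) = integral(13.58x, 0, 0.147275) + integral(2, 0.147275, 1)
       = 13.58*0.147275^2/2 + 2*(1 - 0.147275)
       = 0.147275 + 1.705449
       = 1.852725
Step 3: As n -> infinity, f_n increases to f, so by MCT integral(f_n) -> integral(f) = 13.58/2 = 6.79.
Convergence: integral(f_2) = 1.852725 -> 6.79 as n -> infinity


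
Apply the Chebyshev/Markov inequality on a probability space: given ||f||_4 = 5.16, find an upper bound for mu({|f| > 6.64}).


Chebyshev/Markov inequality: mu(|f| > eps) <= (||f||_p / eps)^p
Step 1: ||f||_4 / eps = 5.16 / 6.64 = 0.777108
Step 2: Raise to power p = 4:
  (0.777108)^4 = 0.364692
Step 3: Therefore mu(|f| > 6.64) <= 0.364692


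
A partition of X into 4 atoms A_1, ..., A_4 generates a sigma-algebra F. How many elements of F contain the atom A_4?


Each element of F is a union of some subset S of the 4 atoms.
The element contains A_4 iff A_4 is in S.
So we count subsets S of {A_1,...,A_4} with A_4 in S: choose freely among the other 3 atoms.
Count = 2^(4-1) = 2^3 = 8.


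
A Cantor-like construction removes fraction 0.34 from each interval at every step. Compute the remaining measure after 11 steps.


Step 1: At each step, fraction remaining = 1 - 0.34 = 0.66
Step 2: After 11 steps, measure = (0.66)^11
Result = 0.010351


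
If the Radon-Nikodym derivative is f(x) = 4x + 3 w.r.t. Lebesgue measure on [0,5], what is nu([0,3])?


nu(A) = integral_A (dnu/dmu) dmu = integral_0^3 (4x + 3) dx
Step 1: Antiderivative F(x) = (4/2)x^2 + 3x
Step 2: F(3) = (4/2)*3^2 + 3*3 = 18 + 9 = 27
Step 3: F(0) = (4/2)*0^2 + 3*0 = 0.0 + 0 = 0.0
Step 4: nu([0,3]) = F(3) - F(0) = 27 - 0.0 = 27


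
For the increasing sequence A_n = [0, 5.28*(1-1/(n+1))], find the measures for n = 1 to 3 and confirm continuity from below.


By continuity of measure from below: if A_n increases to A, then m(A_n) -> m(A).
Here A = [0, 5.28], so m(A) = 5.28
Step 1: a_1 = 5.28*(1 - 1/2) = 2.64, m(A_1) = 2.64
Step 2: a_2 = 5.28*(1 - 1/3) = 3.52, m(A_2) = 3.52
Step 3: a_3 = 5.28*(1 - 1/4) = 3.96, m(A_3) = 3.96
Limit: m(A_n) -> m([0,5.28]) = 5.28


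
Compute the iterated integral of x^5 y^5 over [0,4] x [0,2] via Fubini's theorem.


By Fubini's theorem, the double integral factors as a product of single integrals:
Step 1: integral_0^4 x^5 dx = [x^6/6] from 0 to 4
     = 4^6/6 = 682.666667
Step 2: integral_0^2 y^5 dy = [y^6/6] from 0 to 2
     = 2^6/6 = 10.666667
Step 3: Double integral = 682.666667 * 10.666667 = 7281.777778


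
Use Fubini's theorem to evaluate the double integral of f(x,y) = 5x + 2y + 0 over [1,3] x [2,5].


By Fubini, integrate in x first, then y.
Step 1: Fix y, integrate over x in [1,3]:
  integral(5x + 2y + 0, x=1..3)
  = 5*(3^2 - 1^2)/2 + (2y + 0)*(3 - 1)
  = 20 + (2y + 0)*2
  = 20 + 4y + 0
  = 20 + 4y
Step 2: Integrate over y in [2,5]:
  integral(20 + 4y, y=2..5)
  = 20*3 + 4*(5^2 - 2^2)/2
  = 60 + 42
  = 102


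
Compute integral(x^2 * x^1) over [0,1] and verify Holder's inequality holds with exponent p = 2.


Step 1: Exact integral of f*g = integral(x^3, 0, 1) = 1/4
     = 0.25
Step 2: Holder bound with p=2, q=2:
  ||f||_p = (integral x^4 dx)^(1/2) = (1/5)^(1/2) = 0.447214
  ||g||_q = (integral x^2 dx)^(1/2) = (1/3)^(1/2) = 0.57735
Step 3: Holder bound = ||f||_p * ||g||_q = 0.447214 * 0.57735 = 0.258199
Verification: 0.25 <= 0.258199 (Holder holds)


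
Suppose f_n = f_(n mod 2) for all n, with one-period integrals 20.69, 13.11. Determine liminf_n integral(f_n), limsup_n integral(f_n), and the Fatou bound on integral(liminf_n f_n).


The sequence (integral(f_n)) is periodic with period 2, repeating the values 20.69, 13.11 indefinitely.
Step 1: For a periodic sequence, every tail (a_m, a_(m+1), ...) contains all 2 period values infinitely often.
Step 2: Hence inf of every tail = min of the period values = min(20.69, 13.11) = 13.11.
        liminf_n integral(f_n) = sup over m of (inf of tail from m) = 13.11.
Step 3: Similarly sup of every tail = max of the period values = 20.69.
        limsup_n integral(f_n) = 20.69.
Step 4: Fatou's lemma: integral(liminf_n f_n) <= liminf_n integral(f_n) = 13.11.
        So the integral of the pointwise liminf is at most 13.11.


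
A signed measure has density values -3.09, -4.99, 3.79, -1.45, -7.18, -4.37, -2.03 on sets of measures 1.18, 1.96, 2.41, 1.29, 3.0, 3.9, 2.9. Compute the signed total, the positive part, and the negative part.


Step 1: Compute signed measure on each set:
  Set 1: -3.09 * 1.18 = -3.6462
  Set 2: -4.99 * 1.96 = -9.7804
  Set 3: 3.79 * 2.41 = 9.1339
  Set 4: -1.45 * 1.29 = -1.8705
  Set 5: -7.18 * 3.0 = -21.54
  Set 6: -4.37 * 3.9 = -17.043
  Set 7: -2.03 * 2.9 = -5.887
Step 2: Total signed measure = (-3.6462) + (-9.7804) + (9.1339) + (-1.8705) + (-21.54) + (-17.043) + (-5.887)
     = -50.6332
Step 3: Positive part mu+(X) = sum of positive contributions = 9.1339
Step 4: Negative part mu-(X) = |sum of negative contributions| = 59.7671


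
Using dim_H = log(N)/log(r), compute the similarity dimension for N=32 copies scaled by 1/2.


For a self-similar set with N copies scaled by 1/r:
dim_H = log(N)/log(r) = log(32)/log(2)
= 3.465736/0.693147
= 5


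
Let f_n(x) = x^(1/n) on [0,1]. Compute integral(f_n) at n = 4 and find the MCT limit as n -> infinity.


At n = 4: f_4(x) = x^(1/4).
Step 1: integral(x^(1/4), 0, 1) = [x^(1/4+1) / (1/4+1)] from 0 to 1
     = 1 / (1/4 + 1) = 1 / ((4+1)/4) = 4/(4+1)
     = 4/5 = 0.8
Step 2: As n -> infinity, f_n(x) = x^(1/n) -> 1 for x in (0,1], and f_n is increasing in n.
By MCT, lim_n integral(f_n) = integral(lim_n f_n) = integral(1, 0, 1) = 1.
Step 3: Verify convergence: 4/5 = 0.8 -> 1


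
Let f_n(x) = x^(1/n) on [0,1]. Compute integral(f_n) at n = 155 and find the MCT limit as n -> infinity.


At n = 155: f_155(x) = x^(1/155).
Step 1: integral(x^(1/155), 0, 1) = [x^(1/155+1) / (1/155+1)] from 0 to 1
     = 1 / (1/155 + 1) = 1 / ((155+1)/155) = 155/(155+1)
     = 155/156 = 0.99359
Step 2: As n -> infinity, f_n(x) = x^(1/n) -> 1 for x in (0,1], and f_n is increasing in n.
By MCT, lim_n integral(f_n) = integral(lim_n f_n) = integral(1, 0, 1) = 1.
Step 3: Verify convergence: 155/156 = 0.99359 -> 1


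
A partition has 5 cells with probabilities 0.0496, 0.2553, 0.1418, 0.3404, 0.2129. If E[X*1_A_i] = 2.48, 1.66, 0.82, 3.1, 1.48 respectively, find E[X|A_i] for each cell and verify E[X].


For each cell A_i: E[X|A_i] = E[X*1_A_i] / P(A_i)
Step 1: E[X|A_1] = 2.48 / 0.0496 = 50
Step 2: E[X|A_2] = 1.66 / 0.2553 = 6.502154
Step 3: E[X|A_3] = 0.82 / 0.1418 = 5.782793
Step 4: E[X|A_4] = 3.1 / 0.3404 = 9.106933
Step 5: E[X|A_5] = 1.48 / 0.2129 = 6.95162
Verification: E[X] = sum E[X*1_A_i] = 2.48 + 1.66 + 0.82 + 3.1 + 1.48 = 9.54


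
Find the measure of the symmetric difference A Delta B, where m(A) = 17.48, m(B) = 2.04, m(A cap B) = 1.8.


m(A Delta B) = m(A) + m(B) - 2*m(A n B)
= 17.48 + 2.04 - 2*1.8
= 17.48 + 2.04 - 3.6
= 15.92


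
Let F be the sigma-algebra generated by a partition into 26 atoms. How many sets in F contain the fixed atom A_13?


Each element of F is a union of some subset S of the 26 atoms.
The element contains A_13 iff A_13 is in S.
So we count subsets S of {A_1,...,A_26} with A_13 in S: choose freely among the other 25 atoms.
Count = 2^(26-1) = 2^25 = 33554432.


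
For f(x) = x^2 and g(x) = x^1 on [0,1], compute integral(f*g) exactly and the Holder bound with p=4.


Step 1: Exact integral of f*g = integral(x^3, 0, 1) = 1/4
     = 0.25
Step 2: Holder bound with p=4, q=1.333333:
  ||f||_p = (integral x^8 dx)^(1/4) = (1/9)^(1/4) = 0.57735
  ||g||_q = (integral x^1.333333 dx)^(1/1.333333) = (1/2.333333)^(1/1.333333) = 0.529685
Step 3: Holder bound = ||f||_p * ||g||_q = 0.57735 * 0.529685 = 0.305814
Verification: 0.25 <= 0.305814 (Holder holds)


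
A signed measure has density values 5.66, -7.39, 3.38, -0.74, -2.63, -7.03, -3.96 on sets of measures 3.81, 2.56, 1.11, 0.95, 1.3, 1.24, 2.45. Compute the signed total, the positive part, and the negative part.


Step 1: Compute signed measure on each set:
  Set 1: 5.66 * 3.81 = 21.5646
  Set 2: -7.39 * 2.56 = -18.9184
  Set 3: 3.38 * 1.11 = 3.7518
  Set 4: -0.74 * 0.95 = -0.703
  Set 5: -2.63 * 1.3 = -3.419
  Set 6: -7.03 * 1.24 = -8.7172
  Set 7: -3.96 * 2.45 = -9.702
Step 2: Total signed measure = (21.5646) + (-18.9184) + (3.7518) + (-0.703) + (-3.419) + (-8.7172) + (-9.702)
     = -16.1432
Step 3: Positive part mu+(X) = sum of positive contributions = 25.3164
Step 4: Negative part mu-(X) = |sum of negative contributions| = 41.4596


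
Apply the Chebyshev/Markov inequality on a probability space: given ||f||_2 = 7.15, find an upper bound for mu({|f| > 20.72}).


Chebyshev/Markov inequality: mu(|f| > eps) <= (||f||_p / eps)^p
Step 1: ||f||_2 / eps = 7.15 / 20.72 = 0.345077
Step 2: Raise to power p = 2:
  (0.345077)^2 = 0.119078
Step 3: Therefore mu(|f| > 20.72) <= 0.119078


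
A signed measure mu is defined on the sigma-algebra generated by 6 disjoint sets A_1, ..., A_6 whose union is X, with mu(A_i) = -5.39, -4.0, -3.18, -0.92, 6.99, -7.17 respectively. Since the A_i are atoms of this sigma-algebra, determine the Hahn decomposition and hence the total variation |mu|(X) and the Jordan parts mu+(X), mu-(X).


Step 1: Every measurable set is a union of atoms (the cells / points), so a Hahn decomposition is
  obtained by grouping atoms by sign: P = union of atoms with mu > 0, N = union of the remaining atoms.
  Atoms in P (indices): 5;  atoms in N (indices): 1, 2, 3, 4, 6
  Positive values: 6.99
  Negative values: -5.39, -4, -3.18, -0.92, -7.17
Step 2: mu+(X) = mu(P) = sum of positive atom values = 6.99
Step 3: mu-(X) = -mu(N) = sum of |negative atom values| = 20.66
Step 4: |mu|(X) = mu+(X) + mu-(X) = 6.99 + 20.66 = 27.65


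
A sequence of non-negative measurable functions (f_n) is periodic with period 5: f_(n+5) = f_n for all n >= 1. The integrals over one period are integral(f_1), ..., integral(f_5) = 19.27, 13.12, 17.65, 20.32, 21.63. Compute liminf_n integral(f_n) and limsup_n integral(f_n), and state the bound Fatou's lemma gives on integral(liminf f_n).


The sequence (integral(f_n)) is periodic with period 5, repeating the values 19.27, 13.12, 17.65, 20.32, 21.63 indefinitely.
Step 1: For a periodic sequence, every tail (a_m, a_(m+1), ...) contains all 5 period values infinitely often.
Step 2: Hence inf of every tail = min of the period values = min(19.27, 13.12, 17.65, 20.32, 21.63) = 13.12.
        liminf_n integral(f_n) = sup over m of (inf of tail from m) = 13.12.
Step 3: Similarly sup of every tail = max of the period values = 21.63.
        limsup_n integral(f_n) = 21.63.
Step 4: Fatou's lemma: integral(liminf_n f_n) <= liminf_n integral(f_n) = 13.12.
        So the integral of the pointwise liminf is at most 13.12.


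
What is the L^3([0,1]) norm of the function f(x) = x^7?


Step 1: ||f||_3 = (integral_0^1 |x^7|^3 dx)^(1/3)
     = (integral_0^1 x^21 dx)^(1/3)
Step 2: integral_0^1 x^21 dx = [x^22/(22)] from 0 to 1 = 1^22/22
     = 1/22 = 0.045455
Step 3: ||f||_3 = (0.045455)^(1/3) = 0.356883


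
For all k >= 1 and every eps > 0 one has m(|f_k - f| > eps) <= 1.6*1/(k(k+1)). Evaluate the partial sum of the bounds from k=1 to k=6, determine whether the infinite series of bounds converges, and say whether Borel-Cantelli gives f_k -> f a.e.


Step 1: List the terms 1.6*1/(k(k+1)) for k = 1 to 6:
  k=1: 0.8
  k=2: 0.266667
  k=3: 0.133333
  k=4: 0.08
  k=5: 0.053333
  k=6: 0.038095
Step 2: Partial sum = 0.8 + 0.266667 + 0.133333 + 0.08 + 0.053333 + 0.038095
     = 1.371429
Step 3: The full series sum_(k>=1) 1.6*1/(k(k+1)) converges (telescoping series sum 1/(k(k+1)) = 1; a constant multiple of a convergent series converges).
Step 4: Fix eps > 0. Since sum_k m(|f_k - f| > eps) < infinity, the Borel-Cantelli lemma gives
        m(limsup_k {|f_k - f| > eps}) = 0, i.e. for a.e. x, |f_k(x) - f(x)| <= eps for all large k.
        Applying this with eps = 1/j for j = 1, 2, ... and intersecting the countably many full-measure sets,
        for a.e. x we get limsup_k |f_k(x) - f(x)| <= 1/j for every j, hence f_k -> f almost everywhere.
Conclusion: series converges; Borel-Cantelli yields f_k -> f a.e.


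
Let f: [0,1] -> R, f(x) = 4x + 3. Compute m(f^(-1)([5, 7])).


f^(-1)([5, 7]) = {x : 5 <= 4x + 3 <= 7}
Solving: (5 - 3)/4 <= x <= (7 - 3)/4
= [0.5, 1]
Intersecting with [0,1]: [0.5, 1]
Measure = 1 - 0.5 = 0.5


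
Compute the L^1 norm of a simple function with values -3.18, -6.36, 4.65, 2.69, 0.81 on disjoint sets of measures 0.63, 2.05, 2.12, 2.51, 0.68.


Step 1: Compute |f_i|^1 for each value:
  |-3.18|^1 = 3.18
  |-6.36|^1 = 6.36
  |4.65|^1 = 4.65
  |2.69|^1 = 2.69
  |0.81|^1 = 0.81
Step 2: Multiply by measures and sum:
  3.18 * 0.63 = 2.0034
  6.36 * 2.05 = 13.038
  4.65 * 2.12 = 9.858
  2.69 * 2.51 = 6.7519
  0.81 * 0.68 = 0.5508
Sum = 2.0034 + 13.038 + 9.858 + 6.7519 + 0.5508 = 32.2021
Step 3: Take the p-th root:
||f||_1 = (32.2021)^(1/1) = 32.2021


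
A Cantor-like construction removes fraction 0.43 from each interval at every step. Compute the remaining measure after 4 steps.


Step 1: At each step, fraction remaining = 1 - 0.43 = 0.57
Step 2: After 4 steps, measure = (0.57)^4
Step 3: Computing the power step by step:
  After step 1: 0.57
  After step 2: 0.3249
  After step 3: 0.185193
  After step 4: 0.10556
Result = 0.10556


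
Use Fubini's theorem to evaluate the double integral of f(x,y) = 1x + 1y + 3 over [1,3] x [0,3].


By Fubini, integrate in x first, then y.
Step 1: Fix y, integrate over x in [1,3]:
  integral(1x + 1y + 3, x=1..3)
  = 1*(3^2 - 1^2)/2 + (1y + 3)*(3 - 1)
  = 4 + (1y + 3)*2
  = 4 + 2y + 6
  = 10 + 2y
Step 2: Integrate over y in [0,3]:
  integral(10 + 2y, y=0..3)
  = 10*3 + 2*(3^2 - 0^2)/2
  = 30 + 9
  = 39


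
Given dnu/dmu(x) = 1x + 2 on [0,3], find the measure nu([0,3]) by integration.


nu(A) = integral_A (dnu/dmu) dmu = integral_0^3 (1x + 2) dx
Step 1: Antiderivative F(x) = (1/2)x^2 + 2x
Step 2: F(3) = (1/2)*3^2 + 2*3 = 4.5 + 6 = 10.5
Step 3: F(0) = (1/2)*0^2 + 2*0 = 0.0 + 0 = 0.0
Step 4: nu([0,3]) = F(3) - F(0) = 10.5 - 0.0 = 10.5


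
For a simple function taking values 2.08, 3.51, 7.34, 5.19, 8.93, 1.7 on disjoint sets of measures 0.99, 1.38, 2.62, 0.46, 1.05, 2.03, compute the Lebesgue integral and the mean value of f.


Step 1: Integral = sum(value_i * measure_i)
= 2.08*0.99 + 3.51*1.38 + 7.34*2.62 + 5.19*0.46 + 8.93*1.05 + 1.7*2.03
= 2.0592 + 4.8438 + 19.2308 + 2.3874 + 9.3765 + 3.451
= 41.3487
Step 2: Total measure of domain = 0.99 + 1.38 + 2.62 + 0.46 + 1.05 + 2.03 = 8.53
Step 3: Average value = 41.3487 / 8.53 = 4.847444


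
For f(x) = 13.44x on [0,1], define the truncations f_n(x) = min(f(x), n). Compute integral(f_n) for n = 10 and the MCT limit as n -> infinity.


f(x) = 13.44x on [0,1]; f_n(x) = min(13.44x, n). At n = 10:
Step 1: f(x) reaches 10 at x = 10/13.44 = 0.744048
Step 2: integral(f_10) = integral(13.44x, 0, 0.744048) + integral(10, 0.744048, 1)
       = 13.44*0.744048^2/2 + 10*(1 - 0.744048)
       = 3.720238 + 2.559524
       = 6.279762
Step 3: As n -> infinity, f_n increases to f, so by MCT integral(f_n) -> integral(f) = 13.44/2 = 6.72.
Convergence: integral(f_10) = 6.279762 -> 6.72 as n -> infinity


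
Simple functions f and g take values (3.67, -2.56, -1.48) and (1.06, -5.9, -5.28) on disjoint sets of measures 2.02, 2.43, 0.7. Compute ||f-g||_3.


Step 1: Compute differences f_i - g_i:
  3.67 - 1.06 = 2.61
  -2.56 - -5.9 = 3.34
  -1.48 - -5.28 = 3.8
Step 2: Compute |diff|^3 * measure for each set:
  |2.61|^3 * 2.02 = 17.779581 * 2.02 = 35.914754
  |3.34|^3 * 2.43 = 37.259704 * 2.43 = 90.541081
  |3.8|^3 * 0.7 = 54.872 * 0.7 = 38.4104
Step 3: Sum = 164.866234
Step 4: ||f-g||_3 = (164.866234)^(1/3) = 5.483324


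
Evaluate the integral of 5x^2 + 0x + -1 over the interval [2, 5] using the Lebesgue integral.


The Lebesgue integral of a Riemann-integrable function agrees with the Riemann integral.
Antiderivative F(x) = (5/3)x^3 + (0/2)x^2 + -1x
F(5) = (5/3)*5^3 + (0/2)*5^2 + -1*5
     = (5/3)*125 + (0/2)*25 + -1*5
     = 208.333333 + 0.0 + -5
     = 203.333333
F(2) = 11.333333
Integral = F(5) - F(2) = 203.333333 - 11.333333 = 192


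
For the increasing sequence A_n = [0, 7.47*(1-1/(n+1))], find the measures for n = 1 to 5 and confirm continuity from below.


By continuity of measure from below: if A_n increases to A, then m(A_n) -> m(A).
Here A = [0, 7.47], so m(A) = 7.47
Step 1: a_1 = 7.47*(1 - 1/2) = 3.735, m(A_1) = 3.735
Step 2: a_2 = 7.47*(1 - 1/3) = 4.98, m(A_2) = 4.98
Step 3: a_3 = 7.47*(1 - 1/4) = 5.6025, m(A_3) = 5.6025
Step 4: a_4 = 7.47*(1 - 1/5) = 5.976, m(A_4) = 5.976
Step 5: a_5 = 7.47*(1 - 1/6) = 6.225, m(A_5) = 6.225
Limit: m(A_n) -> m([0,7.47]) = 7.47


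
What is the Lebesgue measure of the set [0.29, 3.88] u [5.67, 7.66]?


For pairwise disjoint intervals, m(union) = sum of lengths.
= (3.88 - 0.29) + (7.66 - 5.67)
= 3.59 + 1.99
= 5.58


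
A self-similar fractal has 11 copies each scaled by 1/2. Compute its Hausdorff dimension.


For a self-similar set with N copies scaled by 1/r:
dim_H = log(N)/log(r) = log(11)/log(2)
= 2.397895/0.693147
= 3.459432


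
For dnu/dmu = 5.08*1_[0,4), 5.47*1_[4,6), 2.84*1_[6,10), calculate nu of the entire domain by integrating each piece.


Integrate each piece of the Radon-Nikodym derivative:
Step 1: integral_0^4 5.08 dx = 5.08*(4-0) = 5.08*4 = 20.32
Step 2: integral_4^6 5.47 dx = 5.47*(6-4) = 5.47*2 = 10.94
Step 3: integral_6^10 2.84 dx = 2.84*(10-6) = 2.84*4 = 11.36
Total: 20.32 + 10.94 + 11.36 = 42.62


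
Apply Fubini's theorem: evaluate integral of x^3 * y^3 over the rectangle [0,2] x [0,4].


By Fubini's theorem, the double integral factors as a product of single integrals:
Step 1: integral_0^2 x^3 dx = [x^4/4] from 0 to 2
     = 2^4/4 = 4
Step 2: integral_0^4 y^3 dy = [y^4/4] from 0 to 4
     = 4^4/4 = 64
Step 3: Double integral = 4 * 64 = 256


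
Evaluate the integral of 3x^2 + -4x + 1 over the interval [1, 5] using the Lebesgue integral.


The Lebesgue integral of a Riemann-integrable function agrees with the Riemann integral.
Antiderivative F(x) = (3/3)x^3 + (-4/2)x^2 + 1x
F(5) = (3/3)*5^3 + (-4/2)*5^2 + 1*5
     = (3/3)*125 + (-4/2)*25 + 1*5
     = 125 + -50 + 5
     = 80
F(1) = 0.0
Integral = F(5) - F(1) = 80 - 0.0 = 80


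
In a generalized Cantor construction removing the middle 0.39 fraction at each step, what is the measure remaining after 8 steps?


Step 1: At each step, fraction remaining = 1 - 0.39 = 0.61
Step 2: After 8 steps, measure = (0.61)^8
Result = 0.019171


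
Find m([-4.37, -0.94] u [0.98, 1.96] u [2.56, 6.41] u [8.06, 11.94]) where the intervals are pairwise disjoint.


For pairwise disjoint intervals, m(union) = sum of lengths.
= (-0.94 - -4.37) + (1.96 - 0.98) + (6.41 - 2.56) + (11.94 - 8.06)
= 3.43 + 0.98 + 3.85 + 3.88
= 12.14


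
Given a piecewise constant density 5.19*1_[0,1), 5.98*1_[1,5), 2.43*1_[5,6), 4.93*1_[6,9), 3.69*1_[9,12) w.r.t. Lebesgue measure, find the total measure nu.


Integrate each piece of the Radon-Nikodym derivative:
Step 1: integral_0^1 5.19 dx = 5.19*(1-0) = 5.19*1 = 5.19
Step 2: integral_1^5 5.98 dx = 5.98*(5-1) = 5.98*4 = 23.92
Step 3: integral_5^6 2.43 dx = 2.43*(6-5) = 2.43*1 = 2.43
Step 4: integral_6^9 4.93 dx = 4.93*(9-6) = 4.93*3 = 14.79
Step 5: integral_9^12 3.69 dx = 3.69*(12-9) = 3.69*3 = 11.07
Total: 5.19 + 23.92 + 2.43 + 14.79 + 11.07 = 57.4


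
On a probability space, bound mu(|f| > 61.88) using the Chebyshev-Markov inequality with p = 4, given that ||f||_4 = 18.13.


Chebyshev/Markov inequality: mu(|f| > eps) <= (||f||_p / eps)^p
Step 1: ||f||_4 / eps = 18.13 / 61.88 = 0.292986
Step 2: Raise to power p = 4:
  (0.292986)^4 = 0.007369
Step 3: Therefore mu(|f| > 61.88) <= 0.007369


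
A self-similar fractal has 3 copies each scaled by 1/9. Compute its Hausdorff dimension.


For a self-similar set with N copies scaled by 1/r:
dim_H = log(N)/log(r) = log(3)/log(9)
= 1.098612/2.197225
= 0.5


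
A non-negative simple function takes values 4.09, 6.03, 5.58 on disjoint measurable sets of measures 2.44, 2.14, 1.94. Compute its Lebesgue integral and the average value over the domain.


Step 1: Integral = sum(value_i * measure_i)
= 4.09*2.44 + 6.03*2.14 + 5.58*1.94
= 9.9796 + 12.9042 + 10.8252
= 33.709
Step 2: Total measure of domain = 2.44 + 2.14 + 1.94 = 6.52
Step 3: Average value = 33.709 / 6.52 = 5.170092


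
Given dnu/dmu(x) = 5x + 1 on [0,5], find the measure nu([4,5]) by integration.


nu(A) = integral_A (dnu/dmu) dmu = integral_4^5 (5x + 1) dx
Step 1: Antiderivative F(x) = (5/2)x^2 + 1x
Step 2: F(5) = (5/2)*5^2 + 1*5 = 62.5 + 5 = 67.5
Step 3: F(4) = (5/2)*4^2 + 1*4 = 40 + 4 = 44
Step 4: nu([4,5]) = F(5) - F(4) = 67.5 - 44 = 23.5


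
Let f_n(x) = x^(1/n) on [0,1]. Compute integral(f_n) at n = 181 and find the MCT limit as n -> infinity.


At n = 181: f_181(x) = x^(1/181).
Step 1: integral(x^(1/181), 0, 1) = [x^(1/181+1) / (1/181+1)] from 0 to 1
     = 1 / (1/181 + 1) = 1 / ((181+1)/181) = 181/(181+1)
     = 181/182 = 0.994505
Step 2: As n -> infinity, f_n(x) = x^(1/n) -> 1 for x in (0,1], and f_n is increasing in n.
By MCT, lim_n integral(f_n) = integral(lim_n f_n) = integral(1, 0, 1) = 1.
Step 3: Verify convergence: 181/182 = 0.994505 -> 1


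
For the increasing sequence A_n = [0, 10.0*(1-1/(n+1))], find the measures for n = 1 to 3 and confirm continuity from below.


By continuity of measure from below: if A_n increases to A, then m(A_n) -> m(A).
Here A = [0, 10.0], so m(A) = 10
Step 1: a_1 = 10.0*(1 - 1/2) = 5, m(A_1) = 5
Step 2: a_2 = 10.0*(1 - 1/3) = 6.6667, m(A_2) = 6.6667
Step 3: a_3 = 10.0*(1 - 1/4) = 7.5, m(A_3) = 7.5
Limit: m(A_n) -> m([0,10.0]) = 10


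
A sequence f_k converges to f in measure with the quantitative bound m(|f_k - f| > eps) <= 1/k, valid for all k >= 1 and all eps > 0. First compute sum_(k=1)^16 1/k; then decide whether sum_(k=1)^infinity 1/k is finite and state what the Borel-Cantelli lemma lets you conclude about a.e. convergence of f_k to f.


Step 1: List the terms 1/k for k = 1 to 16:
  k=1: 1
  k=2: 0.5
  k=3: 0.333333
  k=4: 0.25
  k=5: 0.2
  k=6: 0.166667
  k=7: 0.142857
  k=8: 0.125
  k=9: 0.111111
  k=10: 0.1
  k=11: 0.090909
  k=12: 0.083333
  k=13: 0.076923
  k=14: 0.071429
  k=15: 0.066667
  k=16: 0.0625
Step 2: Partial sum = 1 + 0.5 + 0.333333 + 0.25 + 0.2 + 0.166667 + 0.142857 + 0.125 + 0.111111 + 0.1 + 0.090909 + 0.083333 + 0.076923 + 0.071429 + 0.066667 + 0.0625
     = 3.380729
Step 3: The full series sum_(k>=1) 1/k diverges (harmonic series, p = 1; a nonzero constant multiple of a divergent series diverges).
Step 4: The (first) Borel-Cantelli lemma requires a summable sequence of measures, so it does not apply here;
        from this bound alone no conclusion about a.e. convergence can be drawn (convergence in measure still
        gives an a.e.-convergent subsequence, but not a.e. convergence of the whole sequence).
Conclusion: series diverges; Borel-Cantelli is inconclusive about a.e. convergence of f_k.


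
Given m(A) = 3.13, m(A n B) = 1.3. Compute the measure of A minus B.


m(A \ B) = m(A) - m(A n B)
= 3.13 - 1.3
= 1.83


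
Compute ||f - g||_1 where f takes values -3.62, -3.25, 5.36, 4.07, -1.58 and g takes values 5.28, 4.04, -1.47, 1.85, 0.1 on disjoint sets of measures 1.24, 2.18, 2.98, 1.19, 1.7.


Step 1: Compute differences f_i - g_i:
  -3.62 - 5.28 = -8.9
  -3.25 - 4.04 = -7.29
  5.36 - -1.47 = 6.83
  4.07 - 1.85 = 2.22
  -1.58 - 0.1 = -1.68
Step 2: Compute |diff|^1 * measure for each set:
  |-8.9|^1 * 1.24 = 8.9 * 1.24 = 11.036
  |-7.29|^1 * 2.18 = 7.29 * 2.18 = 15.8922
  |6.83|^1 * 2.98 = 6.83 * 2.98 = 20.3534
  |2.22|^1 * 1.19 = 2.22 * 1.19 = 2.6418
  |-1.68|^1 * 1.7 = 1.68 * 1.7 = 2.856
Step 3: Sum = 52.7794
Step 4: ||f-g||_1 = (52.7794)^(1/1) = 52.7794


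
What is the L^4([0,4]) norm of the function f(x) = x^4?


Step 1: ||f||_4 = (integral_0^4 |x^4|^4 dx)^(1/4)
     = (integral_0^4 x^16 dx)^(1/4)
Step 2: integral_0^4 x^16 dx = [x^17/(17)] from 0 to 4 = 4^17/17
     = 17179869184/17 = 1.010581e+09
Step 3: ||f||_4 = (1.010581e+09)^(1/4) = 178.296465


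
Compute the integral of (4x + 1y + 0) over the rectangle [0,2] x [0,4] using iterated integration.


By Fubini, integrate in x first, then y.
Step 1: Fix y, integrate over x in [0,2]:
  integral(4x + 1y + 0, x=0..2)
  = 4*(2^2 - 0^2)/2 + (1y + 0)*(2 - 0)
  = 8 + (1y + 0)*2
  = 8 + 2y + 0
  = 8 + 2y
Step 2: Integrate over y in [0,4]:
  integral(8 + 2y, y=0..4)
  = 8*4 + 2*(4^2 - 0^2)/2
  = 32 + 16
  = 48


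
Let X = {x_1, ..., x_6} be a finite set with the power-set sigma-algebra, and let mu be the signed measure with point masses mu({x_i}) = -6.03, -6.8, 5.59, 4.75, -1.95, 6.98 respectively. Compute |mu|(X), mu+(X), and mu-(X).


Step 1: Every measurable set is a union of atoms (the cells / points), so a Hahn decomposition is
  obtained by grouping atoms by sign: P = union of atoms with mu > 0, N = union of the remaining atoms.
  Atoms in P (indices): 3, 4, 6;  atoms in N (indices): 1, 2, 5
  Positive values: 5.59, 4.75, 6.98
  Negative values: -6.03, -6.8, -1.95
Step 2: mu+(X) = mu(P) = sum of positive atom values = 17.32
Step 3: mu-(X) = -mu(N) = sum of |negative atom values| = 14.78
Step 4: |mu|(X) = mu+(X) + mu-(X) = 17.32 + 14.78 = 32.1


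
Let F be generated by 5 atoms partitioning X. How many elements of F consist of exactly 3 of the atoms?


Each element of F is a union of some subset of the 5 atoms.
Elements that are unions of exactly 3 atoms correspond to 3-element subsets of the 5 atoms.
Count = C(5, 3) = 5! / (3! * 2!) = 10.


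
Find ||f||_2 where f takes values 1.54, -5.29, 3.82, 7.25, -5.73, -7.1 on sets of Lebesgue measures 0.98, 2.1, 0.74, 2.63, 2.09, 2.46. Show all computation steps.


Step 1: Compute |f_i|^2 for each value:
  |1.54|^2 = 2.3716
  |-5.29|^2 = 27.9841
  |3.82|^2 = 14.5924
  |7.25|^2 = 52.5625
  |-5.73|^2 = 32.8329
  |-7.1|^2 = 50.41
Step 2: Multiply by measures and sum:
  2.3716 * 0.98 = 2.324168
  27.9841 * 2.1 = 58.76661
  14.5924 * 0.74 = 10.798376
  52.5625 * 2.63 = 138.239375
  32.8329 * 2.09 = 68.620761
  50.41 * 2.46 = 124.0086
Sum = 2.324168 + 58.76661 + 10.798376 + 138.239375 + 68.620761 + 124.0086 = 402.75789
Step 3: Take the p-th root:
||f||_2 = (402.75789)^(1/2) = 20.068829


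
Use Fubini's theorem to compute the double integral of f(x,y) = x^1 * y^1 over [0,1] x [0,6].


By Fubini's theorem, the double integral factors as a product of single integrals:
Step 1: integral_0^1 x^1 dx = [x^2/2] from 0 to 1
     = 1^2/2 = 0.5
Step 2: integral_0^6 y^1 dy = [y^2/2] from 0 to 6
     = 6^2/2 = 18
Step 3: Double integral = 0.5 * 18 = 9


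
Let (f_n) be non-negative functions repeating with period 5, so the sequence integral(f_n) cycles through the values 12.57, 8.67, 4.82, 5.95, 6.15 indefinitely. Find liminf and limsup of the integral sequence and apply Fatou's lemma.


The sequence (integral(f_n)) is periodic with period 5, repeating the values 12.57, 8.67, 4.82, 5.95, 6.15 indefinitely.
Step 1: For a periodic sequence, every tail (a_m, a_(m+1), ...) contains all 5 period values infinitely often.
Step 2: Hence inf of every tail = min of the period values = min(12.57, 8.67, 4.82, 5.95, 6.15) = 4.82.
        liminf_n integral(f_n) = sup over m of (inf of tail from m) = 4.82.
Step 3: Similarly sup of every tail = max of the period values = 12.57.
        limsup_n integral(f_n) = 12.57.
Step 4: Fatou's lemma: integral(liminf_n f_n) <= liminf_n integral(f_n) = 4.82.
        So the integral of the pointwise liminf is at most 4.82.


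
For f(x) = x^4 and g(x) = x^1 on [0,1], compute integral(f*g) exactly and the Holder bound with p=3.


Step 1: Exact integral of f*g = integral(x^5, 0, 1) = 1/6
     = 0.166667
Step 2: Holder bound with p=3, q=1.5:
  ||f||_p = (integral x^12 dx)^(1/3) = (1/13)^(1/3) = 0.42529
  ||g||_q = (integral x^1.5 dx)^(1/1.5) = (1/2.5)^(1/1.5) = 0.542884
Step 3: Holder bound = ||f||_p * ||g||_q = 0.42529 * 0.542884 = 0.230883
Verification: 0.166667 <= 0.230883 (Holder holds)


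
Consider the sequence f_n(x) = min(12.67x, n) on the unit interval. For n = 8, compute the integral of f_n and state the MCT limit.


f(x) = 12.67x on [0,1]; f_n(x) = min(12.67x, n). At n = 8:
Step 1: f(x) reaches 8 at x = 8/12.67 = 0.631413
Step 2: integral(f_8) = integral(12.67x, 0, 0.631413) + integral(8, 0.631413, 1)
       = 12.67*0.631413^2/2 + 8*(1 - 0.631413)
       = 2.525651 + 2.948698
       = 5.474349
Step 3: As n -> infinity, f_n increases to f, so by MCT integral(f_n) -> integral(f) = 12.67/2 = 6.335.
Convergence: integral(f_8) = 5.474349 -> 6.335 as n -> infinity


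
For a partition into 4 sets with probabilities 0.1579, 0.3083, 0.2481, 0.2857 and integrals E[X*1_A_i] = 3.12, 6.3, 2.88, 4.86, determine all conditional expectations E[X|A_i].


For each cell A_i: E[X|A_i] = E[X*1_A_i] / P(A_i)
Step 1: E[X|A_1] = 3.12 / 0.1579 = 19.759341
Step 2: E[X|A_2] = 6.3 / 0.3083 = 20.434642
Step 3: E[X|A_3] = 2.88 / 0.2481 = 11.608222
Step 4: E[X|A_4] = 4.86 / 0.2857 = 17.010851
Verification: E[X] = sum E[X*1_A_i] = 3.12 + 6.3 + 2.88 + 4.86 = 17.16


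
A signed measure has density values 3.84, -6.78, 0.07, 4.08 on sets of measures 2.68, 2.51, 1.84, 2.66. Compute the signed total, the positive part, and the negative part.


Step 1: Compute signed measure on each set:
  Set 1: 3.84 * 2.68 = 10.2912
  Set 2: -6.78 * 2.51 = -17.0178
  Set 3: 0.07 * 1.84 = 0.1288
  Set 4: 4.08 * 2.66 = 10.8528
Step 2: Total signed measure = (10.2912) + (-17.0178) + (0.1288) + (10.8528)
     = 4.255
Step 3: Positive part mu+(X) = sum of positive contributions = 21.2728
Step 4: Negative part mu-(X) = |sum of negative contributions| = 17.0178


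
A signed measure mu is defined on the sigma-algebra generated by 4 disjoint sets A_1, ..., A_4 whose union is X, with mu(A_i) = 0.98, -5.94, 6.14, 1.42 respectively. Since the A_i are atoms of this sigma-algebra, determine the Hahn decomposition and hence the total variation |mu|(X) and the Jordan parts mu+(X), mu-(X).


Step 1: Every measurable set is a union of atoms (the cells / points), so a Hahn decomposition is
  obtained by grouping atoms by sign: P = union of atoms with mu > 0, N = union of the remaining atoms.
  Atoms in P (indices): 1, 3, 4;  atoms in N (indices): 2
  Positive values: 0.98, 6.14, 1.42
  Negative values: -5.94
Step 2: mu+(X) = mu(P) = sum of positive atom values = 8.54
Step 3: mu-(X) = -mu(N) = sum of |negative atom values| = 5.94
Step 4: |mu|(X) = mu+(X) + mu-(X) = 8.54 + 5.94 = 14.48


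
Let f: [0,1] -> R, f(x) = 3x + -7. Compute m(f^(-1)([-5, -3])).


f^(-1)([-5, -3]) = {x : -5 <= 3x + -7 <= -3}
Solving: (-5 - -7)/3 <= x <= (-3 - -7)/3
= [0.666667, 1.333333]
Intersecting with [0,1]: [0.666667, 1]
Measure = 1 - 0.666667 = 0.333333


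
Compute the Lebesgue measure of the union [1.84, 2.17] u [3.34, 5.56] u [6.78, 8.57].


For pairwise disjoint intervals, m(union) = sum of lengths.
= (2.17 - 1.84) + (5.56 - 3.34) + (8.57 - 6.78)
= 0.33 + 2.22 + 1.79
= 4.34


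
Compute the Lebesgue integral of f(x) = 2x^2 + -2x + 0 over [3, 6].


The Lebesgue integral of a Riemann-integrable function agrees with the Riemann integral.
Antiderivative F(x) = (2/3)x^3 + (-2/2)x^2 + 0x
F(6) = (2/3)*6^3 + (-2/2)*6^2 + 0*6
     = (2/3)*216 + (-2/2)*36 + 0*6
     = 144 + -36 + 0
     = 108
F(3) = 9
Integral = F(6) - F(3) = 108 - 9 = 99


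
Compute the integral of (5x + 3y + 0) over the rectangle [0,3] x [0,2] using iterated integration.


By Fubini, integrate in x first, then y.
Step 1: Fix y, integrate over x in [0,3]:
  integral(5x + 3y + 0, x=0..3)
  = 5*(3^2 - 0^2)/2 + (3y + 0)*(3 - 0)
  = 22.5 + (3y + 0)*3
  = 22.5 + 9y + 0
  = 22.5 + 9y
Step 2: Integrate over y in [0,2]:
  integral(22.5 + 9y, y=0..2)
  = 22.5*2 + 9*(2^2 - 0^2)/2
  = 45 + 18
  = 63


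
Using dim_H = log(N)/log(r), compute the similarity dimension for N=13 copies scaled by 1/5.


For a self-similar set with N copies scaled by 1/r:
dim_H = log(N)/log(r) = log(13)/log(5)
= 2.564949/1.609438
= 1.593693


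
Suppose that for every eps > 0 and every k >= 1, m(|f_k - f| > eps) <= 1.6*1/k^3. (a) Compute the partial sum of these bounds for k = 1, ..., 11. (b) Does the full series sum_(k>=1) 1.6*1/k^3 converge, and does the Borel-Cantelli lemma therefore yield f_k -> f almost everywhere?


Step 1: List the terms 1.6*1/k^3 for k = 1 to 11:
  k=1: 1.6
  k=2: 0.2
  k=3: 0.059259
  k=4: 0.025
  k=5: 0.0128
  k=6: 0.007407
  k=7: 0.004665
  k=8: 0.003125
  k=9: 0.002195
  k=10: 0.0016
  k=11: 0.001202
Step 2: Partial sum = 1.6 + 0.2 + 0.059259 + 0.025 + 0.0128 + 0.007407 + 0.004665 + 0.003125 + 0.002195 + 0.0016 + 0.001202
     = 1.917253
Step 3: The full series sum_(k>=1) 1.6*1/k^3 converges (p-series with p = 3 > 1; a constant multiple of a convergent series converges).
Step 4: Fix eps > 0. Since sum_k m(|f_k - f| > eps) < infinity, the Borel-Cantelli lemma gives
        m(limsup_k {|f_k - f| > eps}) = 0, i.e. for a.e. x, |f_k(x) - f(x)| <= eps for all large k.
        Applying this with eps = 1/j for j = 1, 2, ... and intersecting the countably many full-measure sets,
        for a.e. x we get limsup_k |f_k(x) - f(x)| <= 1/j for every j, hence f_k -> f almost everywhere.
Conclusion: series converges; Borel-Cantelli yields f_k -> f a.e.


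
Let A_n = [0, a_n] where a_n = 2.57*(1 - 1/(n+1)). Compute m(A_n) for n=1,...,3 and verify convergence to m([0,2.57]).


By continuity of measure from below: if A_n increases to A, then m(A_n) -> m(A).
Here A = [0, 2.57], so m(A) = 2.57
Step 1: a_1 = 2.57*(1 - 1/2) = 1.285, m(A_1) = 1.285
Step 2: a_2 = 2.57*(1 - 1/3) = 1.7133, m(A_2) = 1.7133
Step 3: a_3 = 2.57*(1 - 1/4) = 1.9275, m(A_3) = 1.9275
Limit: m(A_n) -> m([0,2.57]) = 2.57


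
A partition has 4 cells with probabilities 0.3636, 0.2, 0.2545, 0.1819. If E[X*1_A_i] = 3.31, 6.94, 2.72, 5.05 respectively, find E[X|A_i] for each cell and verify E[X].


For each cell A_i: E[X|A_i] = E[X*1_A_i] / P(A_i)
Step 1: E[X|A_1] = 3.31 / 0.3636 = 9.10341
Step 2: E[X|A_2] = 6.94 / 0.2 = 34.7
Step 3: E[X|A_3] = 2.72 / 0.2545 = 10.687623
Step 4: E[X|A_4] = 5.05 / 0.1819 = 27.762507
Verification: E[X] = sum E[X*1_A_i] = 3.31 + 6.94 + 2.72 + 5.05 = 18.02


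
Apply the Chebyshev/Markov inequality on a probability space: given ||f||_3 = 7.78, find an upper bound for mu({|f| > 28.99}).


Chebyshev/Markov inequality: mu(|f| > eps) <= (||f||_p / eps)^p
Step 1: ||f||_3 / eps = 7.78 / 28.99 = 0.268368
Step 2: Raise to power p = 3:
  (0.268368)^3 = 0.019328
Step 3: Therefore mu(|f| > 28.99) <= 0.019328


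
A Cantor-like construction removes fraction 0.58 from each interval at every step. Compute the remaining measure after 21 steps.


Step 1: At each step, fraction remaining = 1 - 0.58 = 0.42
Step 2: After 21 steps, measure = (0.42)^21
Result = 1.225279e-08


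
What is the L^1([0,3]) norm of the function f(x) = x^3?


Step 1: ||f||_1 = (integral_0^3 |x^3|^1 dx)^(1/1)
     = (integral_0^3 x^3 dx)^(1/1)
Step 2: integral_0^3 x^3 dx = [x^4/(4)] from 0 to 3 = 3^4/4
     = 81/4 = 20.25
Step 3: ||f||_1 = (20.25)^(1/1) = 20.25


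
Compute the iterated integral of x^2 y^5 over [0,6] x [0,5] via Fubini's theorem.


By Fubini's theorem, the double integral factors as a product of single integrals:
Step 1: integral_0^6 x^2 dx = [x^3/3] from 0 to 6
     = 6^3/3 = 72
Step 2: integral_0^5 y^5 dy = [y^6/6] from 0 to 5
     = 5^6/6 = 2604.166667
Step 3: Double integral = 72 * 2604.166667 = 187500


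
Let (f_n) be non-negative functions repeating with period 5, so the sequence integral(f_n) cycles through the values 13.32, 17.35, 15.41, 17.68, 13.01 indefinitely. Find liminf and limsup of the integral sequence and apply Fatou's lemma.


The sequence (integral(f_n)) is periodic with period 5, repeating the values 13.32, 17.35, 15.41, 17.68, 13.01 indefinitely.
Step 1: For a periodic sequence, every tail (a_m, a_(m+1), ...) contains all 5 period values infinitely often.
Step 2: Hence inf of every tail = min of the period values = min(13.32, 17.35, 15.41, 17.68, 13.01) = 13.01.
        liminf_n integral(f_n) = sup over m of (inf of tail from m) = 13.01.
Step 3: Similarly sup of every tail = max of the period values = 17.68.
        limsup_n integral(f_n) = 17.68.
Step 4: Fatou's lemma: integral(liminf_n f_n) <= liminf_n integral(f_n) = 13.01.
        So the integral of the pointwise liminf is at most 13.01.


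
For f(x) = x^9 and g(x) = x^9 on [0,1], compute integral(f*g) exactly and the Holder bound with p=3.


Step 1: Exact integral of f*g = integral(x^18, 0, 1) = 1/19
     = 0.052632
Step 2: Holder bound with p=3, q=1.5:
  ||f||_p = (integral x^27 dx)^(1/3) = (1/28)^(1/3) = 0.329317
  ||g||_q = (integral x^13.5 dx)^(1/1.5) = (1/14.5)^(1/1.5) = 0.168172
Step 3: Holder bound = ||f||_p * ||g||_q = 0.329317 * 0.168172 = 0.055382
Verification: 0.052632 <= 0.055382 (Holder holds)


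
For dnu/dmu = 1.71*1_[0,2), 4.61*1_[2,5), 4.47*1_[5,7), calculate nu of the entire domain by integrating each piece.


Integrate each piece of the Radon-Nikodym derivative:
Step 1: integral_0^2 1.71 dx = 1.71*(2-0) = 1.71*2 = 3.42
Step 2: integral_2^5 4.61 dx = 4.61*(5-2) = 4.61*3 = 13.83
Step 3: integral_5^7 4.47 dx = 4.47*(7-5) = 4.47*2 = 8.94
Total: 3.42 + 13.83 + 8.94 = 26.19


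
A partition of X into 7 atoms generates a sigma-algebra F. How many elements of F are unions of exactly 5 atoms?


Each element of F is a union of some subset of the 7 atoms.
Elements that are unions of exactly 5 atoms correspond to 5-element subsets of the 7 atoms.
Count = C(7, 5) = 7! / (5! * 2!) = 21.


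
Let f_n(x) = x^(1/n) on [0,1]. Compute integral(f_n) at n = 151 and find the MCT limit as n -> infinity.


At n = 151: f_151(x) = x^(1/151).
Step 1: integral(x^(1/151), 0, 1) = [x^(1/151+1) / (1/151+1)] from 0 to 1
     = 1 / (1/151 + 1) = 1 / ((151+1)/151) = 151/(151+1)
     = 151/152 = 0.993421
Step 2: As n -> infinity, f_n(x) = x^(1/n) -> 1 for x in (0,1], and f_n is increasing in n.
By MCT, lim_n integral(f_n) = integral(lim_n f_n) = integral(1, 0, 1) = 1.
Step 3: Verify convergence: 151/152 = 0.993421 -> 1


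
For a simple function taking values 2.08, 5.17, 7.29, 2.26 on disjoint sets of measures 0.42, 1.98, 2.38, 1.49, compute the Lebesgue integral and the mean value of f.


Step 1: Integral = sum(value_i * measure_i)
= 2.08*0.42 + 5.17*1.98 + 7.29*2.38 + 2.26*1.49
= 0.8736 + 10.2366 + 17.3502 + 3.3674
= 31.8278
Step 2: Total measure of domain = 0.42 + 1.98 + 2.38 + 1.49 = 6.27
Step 3: Average value = 31.8278 / 6.27 = 5.076204


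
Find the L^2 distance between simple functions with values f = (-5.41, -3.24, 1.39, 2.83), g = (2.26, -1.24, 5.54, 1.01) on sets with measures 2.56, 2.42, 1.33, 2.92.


Step 1: Compute differences f_i - g_i:
  -5.41 - 2.26 = -7.67
  -3.24 - -1.24 = -2
  1.39 - 5.54 = -4.15
  2.83 - 1.01 = 1.82
Step 2: Compute |diff|^2 * measure for each set:
  |-7.67|^2 * 2.56 = 58.8289 * 2.56 = 150.601984
  |-2|^2 * 2.42 = 4 * 2.42 = 9.68
  |-4.15|^2 * 1.33 = 17.2225 * 1.33 = 22.905925
  |1.82|^2 * 2.92 = 3.3124 * 2.92 = 9.672208
Step 3: Sum = 192.860117
Step 4: ||f-g||_2 = (192.860117)^(1/2) = 13.887409


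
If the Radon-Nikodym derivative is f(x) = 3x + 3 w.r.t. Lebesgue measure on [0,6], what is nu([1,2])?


nu(A) = integral_A (dnu/dmu) dmu = integral_1^2 (3x + 3) dx
Step 1: Antiderivative F(x) = (3/2)x^2 + 3x
Step 2: F(2) = (3/2)*2^2 + 3*2 = 6 + 6 = 12
Step 3: F(1) = (3/2)*1^2 + 3*1 = 1.5 + 3 = 4.5
Step 4: nu([1,2]) = F(2) - F(1) = 12 - 4.5 = 7.5


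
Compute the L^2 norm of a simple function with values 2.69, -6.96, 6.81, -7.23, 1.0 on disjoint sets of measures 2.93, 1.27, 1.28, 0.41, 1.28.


Step 1: Compute |f_i|^2 for each value:
  |2.69|^2 = 7.2361
  |-6.96|^2 = 48.4416
  |6.81|^2 = 46.3761
  |-7.23|^2 = 52.2729
  |1.0|^2 = 1
Step 2: Multiply by measures and sum:
  7.2361 * 2.93 = 21.201773
  48.4416 * 1.27 = 61.520832
  46.3761 * 1.28 = 59.361408
  52.2729 * 0.41 = 21.431889
  1 * 1.28 = 1.28
Sum = 21.201773 + 61.520832 + 59.361408 + 21.431889 + 1.28 = 164.795902
Step 3: Take the p-th root:
||f||_2 = (164.795902)^(1/2) = 12.837286
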